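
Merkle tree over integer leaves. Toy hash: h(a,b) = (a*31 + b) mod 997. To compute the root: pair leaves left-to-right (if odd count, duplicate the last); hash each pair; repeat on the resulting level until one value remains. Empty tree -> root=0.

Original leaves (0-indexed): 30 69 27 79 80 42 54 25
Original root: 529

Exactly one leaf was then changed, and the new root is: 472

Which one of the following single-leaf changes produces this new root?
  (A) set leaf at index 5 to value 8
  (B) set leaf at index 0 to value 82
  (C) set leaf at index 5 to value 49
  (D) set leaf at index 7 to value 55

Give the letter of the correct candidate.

Original leaves: [30, 69, 27, 79, 80, 42, 54, 25]
Target new root: 472
Try each candidate change and compute the resulting root:
Candidate A: set leaf[5] = 8 -> leaves = [30, 69, 27, 79, 80, 8, 54, 25]
  L0: [30, 69, 27, 79, 80, 8, 54, 25]
  L1: h(30,69)=(30*31+69)%997=2 h(27,79)=(27*31+79)%997=916 h(80,8)=(80*31+8)%997=494 h(54,25)=(54*31+25)%997=702 -> [2, 916, 494, 702]
  L2: h(2,916)=(2*31+916)%997=978 h(494,702)=(494*31+702)%997=64 -> [978, 64]
  L3: h(978,64)=(978*31+64)%997=472 -> [472]
  root = 472 == target 472  ** MATCH **
Candidate B: set leaf[0] = 82 -> leaves = [82, 69, 27, 79, 80, 42, 54, 25]
  L0: [82, 69, 27, 79, 80, 42, 54, 25]
  L1: h(82,69)=(82*31+69)%997=617 h(27,79)=(27*31+79)%997=916 h(80,42)=(80*31+42)%997=528 h(54,25)=(54*31+25)%997=702 -> [617, 916, 528, 702]
  L2: h(617,916)=(617*31+916)%997=103 h(528,702)=(528*31+702)%997=121 -> [103, 121]
  L3: h(103,121)=(103*31+121)%997=323 -> [323]
  root = 323 != target 472
Candidate C: set leaf[5] = 49 -> leaves = [30, 69, 27, 79, 80, 49, 54, 25]
  L0: [30, 69, 27, 79, 80, 49, 54, 25]
  L1: h(30,69)=(30*31+69)%997=2 h(27,79)=(27*31+79)%997=916 h(80,49)=(80*31+49)%997=535 h(54,25)=(54*31+25)%997=702 -> [2, 916, 535, 702]
  L2: h(2,916)=(2*31+916)%997=978 h(535,702)=(535*31+702)%997=338 -> [978, 338]
  L3: h(978,338)=(978*31+338)%997=746 -> [746]
  root = 746 != target 472
Candidate D: set leaf[7] = 55 -> leaves = [30, 69, 27, 79, 80, 42, 54, 55]
  L0: [30, 69, 27, 79, 80, 42, 54, 55]
  L1: h(30,69)=(30*31+69)%997=2 h(27,79)=(27*31+79)%997=916 h(80,42)=(80*31+42)%997=528 h(54,55)=(54*31+55)%997=732 -> [2, 916, 528, 732]
  L2: h(2,916)=(2*31+916)%997=978 h(528,732)=(528*31+732)%997=151 -> [978, 151]
  L3: h(978,151)=(978*31+151)%997=559 -> [559]
  root = 559 != target 472
Candidate A produces the target root.

Answer: A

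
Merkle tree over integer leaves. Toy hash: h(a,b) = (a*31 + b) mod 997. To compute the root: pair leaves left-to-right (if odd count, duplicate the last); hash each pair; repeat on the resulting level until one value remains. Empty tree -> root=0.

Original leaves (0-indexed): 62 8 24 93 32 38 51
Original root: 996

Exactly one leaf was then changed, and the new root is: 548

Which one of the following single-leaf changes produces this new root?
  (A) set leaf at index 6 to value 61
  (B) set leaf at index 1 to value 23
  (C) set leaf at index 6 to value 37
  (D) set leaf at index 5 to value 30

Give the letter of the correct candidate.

Original leaves: [62, 8, 24, 93, 32, 38, 51]
Target new root: 548
Try each candidate change and compute the resulting root:
Candidate A: set leaf[6] = 61 -> leaves = [62, 8, 24, 93, 32, 38, 61]
  L0: [62, 8, 24, 93, 32, 38, 61]
  L1: h(62,8)=(62*31+8)%997=933 h(24,93)=(24*31+93)%997=837 h(32,38)=(32*31+38)%997=33 h(61,61)=(61*31+61)%997=955 -> [933, 837, 33, 955]
  L2: h(933,837)=(933*31+837)%997=847 h(33,955)=(33*31+955)%997=981 -> [847, 981]
  L3: h(847,981)=(847*31+981)%997=319 -> [319]
  root = 319 != target 548
Candidate B: set leaf[1] = 23 -> leaves = [62, 23, 24, 93, 32, 38, 51]
  L0: [62, 23, 24, 93, 32, 38, 51]
  L1: h(62,23)=(62*31+23)%997=948 h(24,93)=(24*31+93)%997=837 h(32,38)=(32*31+38)%997=33 h(51,51)=(51*31+51)%997=635 -> [948, 837, 33, 635]
  L2: h(948,837)=(948*31+837)%997=315 h(33,635)=(33*31+635)%997=661 -> [315, 661]
  L3: h(315,661)=(315*31+661)%997=456 -> [456]
  root = 456 != target 548
Candidate C: set leaf[6] = 37 -> leaves = [62, 8, 24, 93, 32, 38, 37]
  L0: [62, 8, 24, 93, 32, 38, 37]
  L1: h(62,8)=(62*31+8)%997=933 h(24,93)=(24*31+93)%997=837 h(32,38)=(32*31+38)%997=33 h(37,37)=(37*31+37)%997=187 -> [933, 837, 33, 187]
  L2: h(933,837)=(933*31+837)%997=847 h(33,187)=(33*31+187)%997=213 -> [847, 213]
  L3: h(847,213)=(847*31+213)%997=548 -> [548]
  root = 548 == target 548  ** MATCH **
Candidate D: set leaf[5] = 30 -> leaves = [62, 8, 24, 93, 32, 30, 51]
  L0: [62, 8, 24, 93, 32, 30, 51]
  L1: h(62,8)=(62*31+8)%997=933 h(24,93)=(24*31+93)%997=837 h(32,30)=(32*31+30)%997=25 h(51,51)=(51*31+51)%997=635 -> [933, 837, 25, 635]
  L2: h(933,837)=(933*31+837)%997=847 h(25,635)=(25*31+635)%997=413 -> [847, 413]
  L3: h(847,413)=(847*31+413)%997=748 -> [748]
  root = 748 != target 548
Candidate C produces the target root.

Answer: C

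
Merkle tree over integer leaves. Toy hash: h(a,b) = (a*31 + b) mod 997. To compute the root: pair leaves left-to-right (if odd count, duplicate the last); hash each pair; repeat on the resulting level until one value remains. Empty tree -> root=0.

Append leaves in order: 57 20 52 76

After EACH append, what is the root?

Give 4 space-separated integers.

After append 57 (leaves=[57]):
  L0: [57]
  root=57
After append 20 (leaves=[57, 20]):
  L0: [57, 20]
  L1: h(57,20)=(57*31+20)%997=790 -> [790]
  root=790
After append 52 (leaves=[57, 20, 52]):
  L0: [57, 20, 52]
  L1: h(57,20)=(57*31+20)%997=790 h(52,52)=(52*31+52)%997=667 -> [790, 667]
  L2: h(790,667)=(790*31+667)%997=232 -> [232]
  root=232
After append 76 (leaves=[57, 20, 52, 76]):
  L0: [57, 20, 52, 76]
  L1: h(57,20)=(57*31+20)%997=790 h(52,76)=(52*31+76)%997=691 -> [790, 691]
  L2: h(790,691)=(790*31+691)%997=256 -> [256]
  root=256

Answer: 57 790 232 256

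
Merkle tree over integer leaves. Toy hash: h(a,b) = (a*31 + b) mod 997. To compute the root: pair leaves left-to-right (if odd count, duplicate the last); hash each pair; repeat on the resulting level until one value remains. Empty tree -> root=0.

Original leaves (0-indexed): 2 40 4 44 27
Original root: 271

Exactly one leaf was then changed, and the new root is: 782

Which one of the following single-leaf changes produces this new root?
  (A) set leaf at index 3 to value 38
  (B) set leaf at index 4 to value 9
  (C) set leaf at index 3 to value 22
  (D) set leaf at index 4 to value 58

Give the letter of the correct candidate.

Answer: B

Derivation:
Original leaves: [2, 40, 4, 44, 27]
Target new root: 782
Try each candidate change and compute the resulting root:
Candidate A: set leaf[3] = 38 -> leaves = [2, 40, 4, 38, 27]
  L0: [2, 40, 4, 38, 27]
  L1: h(2,40)=(2*31+40)%997=102 h(4,38)=(4*31+38)%997=162 h(27,27)=(27*31+27)%997=864 -> [102, 162, 864]
  L2: h(102,162)=(102*31+162)%997=333 h(864,864)=(864*31+864)%997=729 -> [333, 729]
  L3: h(333,729)=(333*31+729)%997=85 -> [85]
  root = 85 != target 782
Candidate B: set leaf[4] = 9 -> leaves = [2, 40, 4, 44, 9]
  L0: [2, 40, 4, 44, 9]
  L1: h(2,40)=(2*31+40)%997=102 h(4,44)=(4*31+44)%997=168 h(9,9)=(9*31+9)%997=288 -> [102, 168, 288]
  L2: h(102,168)=(102*31+168)%997=339 h(288,288)=(288*31+288)%997=243 -> [339, 243]
  L3: h(339,243)=(339*31+243)%997=782 -> [782]
  root = 782 == target 782  ** MATCH **
Candidate C: set leaf[3] = 22 -> leaves = [2, 40, 4, 22, 27]
  L0: [2, 40, 4, 22, 27]
  L1: h(2,40)=(2*31+40)%997=102 h(4,22)=(4*31+22)%997=146 h(27,27)=(27*31+27)%997=864 -> [102, 146, 864]
  L2: h(102,146)=(102*31+146)%997=317 h(864,864)=(864*31+864)%997=729 -> [317, 729]
  L3: h(317,729)=(317*31+729)%997=586 -> [586]
  root = 586 != target 782
Candidate D: set leaf[4] = 58 -> leaves = [2, 40, 4, 44, 58]
  L0: [2, 40, 4, 44, 58]
  L1: h(2,40)=(2*31+40)%997=102 h(4,44)=(4*31+44)%997=168 h(58,58)=(58*31+58)%997=859 -> [102, 168, 859]
  L2: h(102,168)=(102*31+168)%997=339 h(859,859)=(859*31+859)%997=569 -> [339, 569]
  L3: h(339,569)=(339*31+569)%997=111 -> [111]
  root = 111 != target 782
Candidate B produces the target root.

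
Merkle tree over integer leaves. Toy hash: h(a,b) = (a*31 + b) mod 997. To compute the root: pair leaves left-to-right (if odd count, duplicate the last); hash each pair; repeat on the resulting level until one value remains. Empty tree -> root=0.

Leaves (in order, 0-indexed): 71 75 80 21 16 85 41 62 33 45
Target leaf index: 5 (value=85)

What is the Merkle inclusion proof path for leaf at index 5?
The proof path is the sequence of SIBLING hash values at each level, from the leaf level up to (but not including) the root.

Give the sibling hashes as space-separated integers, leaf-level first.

Answer: 16 336 276 920

Derivation:
L0 (leaves): [71, 75, 80, 21, 16, 85, 41, 62, 33, 45], target index=5
L1: h(71,75)=(71*31+75)%997=282 [pair 0] h(80,21)=(80*31+21)%997=507 [pair 1] h(16,85)=(16*31+85)%997=581 [pair 2] h(41,62)=(41*31+62)%997=336 [pair 3] h(33,45)=(33*31+45)%997=71 [pair 4] -> [282, 507, 581, 336, 71]
  Sibling for proof at L0: 16
L2: h(282,507)=(282*31+507)%997=276 [pair 0] h(581,336)=(581*31+336)%997=401 [pair 1] h(71,71)=(71*31+71)%997=278 [pair 2] -> [276, 401, 278]
  Sibling for proof at L1: 336
L3: h(276,401)=(276*31+401)%997=981 [pair 0] h(278,278)=(278*31+278)%997=920 [pair 1] -> [981, 920]
  Sibling for proof at L2: 276
L4: h(981,920)=(981*31+920)%997=424 [pair 0] -> [424]
  Sibling for proof at L3: 920
Root: 424
Proof path (sibling hashes from leaf to root): [16, 336, 276, 920]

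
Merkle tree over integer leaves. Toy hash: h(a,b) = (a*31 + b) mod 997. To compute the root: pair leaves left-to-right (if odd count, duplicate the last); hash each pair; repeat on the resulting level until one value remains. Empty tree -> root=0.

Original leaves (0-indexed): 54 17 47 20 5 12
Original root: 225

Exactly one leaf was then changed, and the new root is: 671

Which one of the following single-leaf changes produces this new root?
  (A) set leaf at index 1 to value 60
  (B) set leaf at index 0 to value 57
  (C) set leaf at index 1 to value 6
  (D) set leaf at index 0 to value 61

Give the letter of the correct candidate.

Answer: A

Derivation:
Original leaves: [54, 17, 47, 20, 5, 12]
Target new root: 671
Try each candidate change and compute the resulting root:
Candidate A: set leaf[1] = 60 -> leaves = [54, 60, 47, 20, 5, 12]
  L0: [54, 60, 47, 20, 5, 12]
  L1: h(54,60)=(54*31+60)%997=737 h(47,20)=(47*31+20)%997=480 h(5,12)=(5*31+12)%997=167 -> [737, 480, 167]
  L2: h(737,480)=(737*31+480)%997=396 h(167,167)=(167*31+167)%997=359 -> [396, 359]
  L3: h(396,359)=(396*31+359)%997=671 -> [671]
  root = 671 == target 671  ** MATCH **
Candidate B: set leaf[0] = 57 -> leaves = [57, 17, 47, 20, 5, 12]
  L0: [57, 17, 47, 20, 5, 12]
  L1: h(57,17)=(57*31+17)%997=787 h(47,20)=(47*31+20)%997=480 h(5,12)=(5*31+12)%997=167 -> [787, 480, 167]
  L2: h(787,480)=(787*31+480)%997=949 h(167,167)=(167*31+167)%997=359 -> [949, 359]
  L3: h(949,359)=(949*31+359)%997=865 -> [865]
  root = 865 != target 671
Candidate C: set leaf[1] = 6 -> leaves = [54, 6, 47, 20, 5, 12]
  L0: [54, 6, 47, 20, 5, 12]
  L1: h(54,6)=(54*31+6)%997=683 h(47,20)=(47*31+20)%997=480 h(5,12)=(5*31+12)%997=167 -> [683, 480, 167]
  L2: h(683,480)=(683*31+480)%997=716 h(167,167)=(167*31+167)%997=359 -> [716, 359]
  L3: h(716,359)=(716*31+359)%997=621 -> [621]
  root = 621 != target 671
Candidate D: set leaf[0] = 61 -> leaves = [61, 17, 47, 20, 5, 12]
  L0: [61, 17, 47, 20, 5, 12]
  L1: h(61,17)=(61*31+17)%997=911 h(47,20)=(47*31+20)%997=480 h(5,12)=(5*31+12)%997=167 -> [911, 480, 167]
  L2: h(911,480)=(911*31+480)%997=805 h(167,167)=(167*31+167)%997=359 -> [805, 359]
  L3: h(805,359)=(805*31+359)%997=389 -> [389]
  root = 389 != target 671
Candidate A produces the target root.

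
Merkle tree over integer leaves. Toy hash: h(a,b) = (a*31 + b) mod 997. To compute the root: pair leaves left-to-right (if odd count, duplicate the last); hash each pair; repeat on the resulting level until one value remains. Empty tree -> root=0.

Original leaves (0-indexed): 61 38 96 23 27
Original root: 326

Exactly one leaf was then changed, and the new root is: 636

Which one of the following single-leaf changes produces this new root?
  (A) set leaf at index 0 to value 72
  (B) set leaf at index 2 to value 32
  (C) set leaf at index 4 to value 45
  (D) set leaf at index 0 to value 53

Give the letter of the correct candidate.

Original leaves: [61, 38, 96, 23, 27]
Target new root: 636
Try each candidate change and compute the resulting root:
Candidate A: set leaf[0] = 72 -> leaves = [72, 38, 96, 23, 27]
  L0: [72, 38, 96, 23, 27]
  L1: h(72,38)=(72*31+38)%997=276 h(96,23)=(96*31+23)%997=8 h(27,27)=(27*31+27)%997=864 -> [276, 8, 864]
  L2: h(276,8)=(276*31+8)%997=588 h(864,864)=(864*31+864)%997=729 -> [588, 729]
  L3: h(588,729)=(588*31+729)%997=14 -> [14]
  root = 14 != target 636
Candidate B: set leaf[2] = 32 -> leaves = [61, 38, 32, 23, 27]
  L0: [61, 38, 32, 23, 27]
  L1: h(61,38)=(61*31+38)%997=932 h(32,23)=(32*31+23)%997=18 h(27,27)=(27*31+27)%997=864 -> [932, 18, 864]
  L2: h(932,18)=(932*31+18)%997=994 h(864,864)=(864*31+864)%997=729 -> [994, 729]
  L3: h(994,729)=(994*31+729)%997=636 -> [636]
  root = 636 == target 636  ** MATCH **
Candidate C: set leaf[4] = 45 -> leaves = [61, 38, 96, 23, 45]
  L0: [61, 38, 96, 23, 45]
  L1: h(61,38)=(61*31+38)%997=932 h(96,23)=(96*31+23)%997=8 h(45,45)=(45*31+45)%997=443 -> [932, 8, 443]
  L2: h(932,8)=(932*31+8)%997=984 h(443,443)=(443*31+443)%997=218 -> [984, 218]
  L3: h(984,218)=(984*31+218)%997=812 -> [812]
  root = 812 != target 636
Candidate D: set leaf[0] = 53 -> leaves = [53, 38, 96, 23, 27]
  L0: [53, 38, 96, 23, 27]
  L1: h(53,38)=(53*31+38)%997=684 h(96,23)=(96*31+23)%997=8 h(27,27)=(27*31+27)%997=864 -> [684, 8, 864]
  L2: h(684,8)=(684*31+8)%997=275 h(864,864)=(864*31+864)%997=729 -> [275, 729]
  L3: h(275,729)=(275*31+729)%997=281 -> [281]
  root = 281 != target 636
Candidate B produces the target root.

Answer: B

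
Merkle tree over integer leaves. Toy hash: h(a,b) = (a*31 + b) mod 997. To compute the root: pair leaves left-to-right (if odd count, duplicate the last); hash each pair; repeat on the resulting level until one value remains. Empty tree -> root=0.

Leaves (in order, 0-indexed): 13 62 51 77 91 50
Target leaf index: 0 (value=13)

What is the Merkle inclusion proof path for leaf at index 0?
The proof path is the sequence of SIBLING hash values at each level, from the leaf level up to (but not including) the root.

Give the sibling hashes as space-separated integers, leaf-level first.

L0 (leaves): [13, 62, 51, 77, 91, 50], target index=0
L1: h(13,62)=(13*31+62)%997=465 [pair 0] h(51,77)=(51*31+77)%997=661 [pair 1] h(91,50)=(91*31+50)%997=877 [pair 2] -> [465, 661, 877]
  Sibling for proof at L0: 62
L2: h(465,661)=(465*31+661)%997=121 [pair 0] h(877,877)=(877*31+877)%997=148 [pair 1] -> [121, 148]
  Sibling for proof at L1: 661
L3: h(121,148)=(121*31+148)%997=908 [pair 0] -> [908]
  Sibling for proof at L2: 148
Root: 908
Proof path (sibling hashes from leaf to root): [62, 661, 148]

Answer: 62 661 148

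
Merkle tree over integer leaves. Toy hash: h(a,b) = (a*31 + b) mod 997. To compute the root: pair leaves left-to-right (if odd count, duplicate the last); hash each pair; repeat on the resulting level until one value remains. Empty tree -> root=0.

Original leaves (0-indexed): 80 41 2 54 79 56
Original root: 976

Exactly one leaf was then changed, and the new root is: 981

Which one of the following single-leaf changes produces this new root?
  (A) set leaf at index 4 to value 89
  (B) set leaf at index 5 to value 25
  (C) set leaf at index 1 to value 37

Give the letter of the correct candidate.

Original leaves: [80, 41, 2, 54, 79, 56]
Target new root: 981
Try each candidate change and compute the resulting root:
Candidate A: set leaf[4] = 89 -> leaves = [80, 41, 2, 54, 89, 56]
  L0: [80, 41, 2, 54, 89, 56]
  L1: h(80,41)=(80*31+41)%997=527 h(2,54)=(2*31+54)%997=116 h(89,56)=(89*31+56)%997=821 -> [527, 116, 821]
  L2: h(527,116)=(527*31+116)%997=501 h(821,821)=(821*31+821)%997=350 -> [501, 350]
  L3: h(501,350)=(501*31+350)%997=926 -> [926]
  root = 926 != target 981
Candidate B: set leaf[5] = 25 -> leaves = [80, 41, 2, 54, 79, 25]
  L0: [80, 41, 2, 54, 79, 25]
  L1: h(80,41)=(80*31+41)%997=527 h(2,54)=(2*31+54)%997=116 h(79,25)=(79*31+25)%997=480 -> [527, 116, 480]
  L2: h(527,116)=(527*31+116)%997=501 h(480,480)=(480*31+480)%997=405 -> [501, 405]
  L3: h(501,405)=(501*31+405)%997=981 -> [981]
  root = 981 == target 981  ** MATCH **
Candidate C: set leaf[1] = 37 -> leaves = [80, 37, 2, 54, 79, 56]
  L0: [80, 37, 2, 54, 79, 56]
  L1: h(80,37)=(80*31+37)%997=523 h(2,54)=(2*31+54)%997=116 h(79,56)=(79*31+56)%997=511 -> [523, 116, 511]
  L2: h(523,116)=(523*31+116)%997=377 h(511,511)=(511*31+511)%997=400 -> [377, 400]
  L3: h(377,400)=(377*31+400)%997=123 -> [123]
  root = 123 != target 981
Candidate B produces the target root.

Answer: B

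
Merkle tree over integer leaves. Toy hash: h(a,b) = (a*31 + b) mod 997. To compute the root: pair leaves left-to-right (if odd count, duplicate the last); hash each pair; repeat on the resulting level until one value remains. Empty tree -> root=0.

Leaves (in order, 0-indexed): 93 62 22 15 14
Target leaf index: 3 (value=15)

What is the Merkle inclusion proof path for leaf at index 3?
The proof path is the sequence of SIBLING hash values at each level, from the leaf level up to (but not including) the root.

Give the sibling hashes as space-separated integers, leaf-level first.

L0 (leaves): [93, 62, 22, 15, 14], target index=3
L1: h(93,62)=(93*31+62)%997=951 [pair 0] h(22,15)=(22*31+15)%997=697 [pair 1] h(14,14)=(14*31+14)%997=448 [pair 2] -> [951, 697, 448]
  Sibling for proof at L0: 22
L2: h(951,697)=(951*31+697)%997=268 [pair 0] h(448,448)=(448*31+448)%997=378 [pair 1] -> [268, 378]
  Sibling for proof at L1: 951
L3: h(268,378)=(268*31+378)%997=710 [pair 0] -> [710]
  Sibling for proof at L2: 378
Root: 710
Proof path (sibling hashes from leaf to root): [22, 951, 378]

Answer: 22 951 378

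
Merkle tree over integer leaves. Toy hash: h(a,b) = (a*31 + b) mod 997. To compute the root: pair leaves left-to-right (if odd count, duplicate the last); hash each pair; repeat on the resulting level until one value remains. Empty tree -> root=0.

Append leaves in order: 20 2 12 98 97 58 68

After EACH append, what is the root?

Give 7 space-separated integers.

After append 20 (leaves=[20]):
  L0: [20]
  root=20
After append 2 (leaves=[20, 2]):
  L0: [20, 2]
  L1: h(20,2)=(20*31+2)%997=622 -> [622]
  root=622
After append 12 (leaves=[20, 2, 12]):
  L0: [20, 2, 12]
  L1: h(20,2)=(20*31+2)%997=622 h(12,12)=(12*31+12)%997=384 -> [622, 384]
  L2: h(622,384)=(622*31+384)%997=723 -> [723]
  root=723
After append 98 (leaves=[20, 2, 12, 98]):
  L0: [20, 2, 12, 98]
  L1: h(20,2)=(20*31+2)%997=622 h(12,98)=(12*31+98)%997=470 -> [622, 470]
  L2: h(622,470)=(622*31+470)%997=809 -> [809]
  root=809
After append 97 (leaves=[20, 2, 12, 98, 97]):
  L0: [20, 2, 12, 98, 97]
  L1: h(20,2)=(20*31+2)%997=622 h(12,98)=(12*31+98)%997=470 h(97,97)=(97*31+97)%997=113 -> [622, 470, 113]
  L2: h(622,470)=(622*31+470)%997=809 h(113,113)=(113*31+113)%997=625 -> [809, 625]
  L3: h(809,625)=(809*31+625)%997=779 -> [779]
  root=779
After append 58 (leaves=[20, 2, 12, 98, 97, 58]):
  L0: [20, 2, 12, 98, 97, 58]
  L1: h(20,2)=(20*31+2)%997=622 h(12,98)=(12*31+98)%997=470 h(97,58)=(97*31+58)%997=74 -> [622, 470, 74]
  L2: h(622,470)=(622*31+470)%997=809 h(74,74)=(74*31+74)%997=374 -> [809, 374]
  L3: h(809,374)=(809*31+374)%997=528 -> [528]
  root=528
After append 68 (leaves=[20, 2, 12, 98, 97, 58, 68]):
  L0: [20, 2, 12, 98, 97, 58, 68]
  L1: h(20,2)=(20*31+2)%997=622 h(12,98)=(12*31+98)%997=470 h(97,58)=(97*31+58)%997=74 h(68,68)=(68*31+68)%997=182 -> [622, 470, 74, 182]
  L2: h(622,470)=(622*31+470)%997=809 h(74,182)=(74*31+182)%997=482 -> [809, 482]
  L3: h(809,482)=(809*31+482)%997=636 -> [636]
  root=636

Answer: 20 622 723 809 779 528 636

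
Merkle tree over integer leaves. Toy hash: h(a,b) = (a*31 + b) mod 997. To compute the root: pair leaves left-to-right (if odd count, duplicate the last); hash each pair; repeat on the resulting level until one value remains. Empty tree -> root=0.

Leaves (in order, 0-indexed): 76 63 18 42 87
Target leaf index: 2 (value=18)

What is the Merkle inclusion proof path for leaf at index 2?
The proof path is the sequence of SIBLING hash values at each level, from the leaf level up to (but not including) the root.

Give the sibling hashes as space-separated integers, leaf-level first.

L0 (leaves): [76, 63, 18, 42, 87], target index=2
L1: h(76,63)=(76*31+63)%997=425 [pair 0] h(18,42)=(18*31+42)%997=600 [pair 1] h(87,87)=(87*31+87)%997=790 [pair 2] -> [425, 600, 790]
  Sibling for proof at L0: 42
L2: h(425,600)=(425*31+600)%997=814 [pair 0] h(790,790)=(790*31+790)%997=355 [pair 1] -> [814, 355]
  Sibling for proof at L1: 425
L3: h(814,355)=(814*31+355)%997=664 [pair 0] -> [664]
  Sibling for proof at L2: 355
Root: 664
Proof path (sibling hashes from leaf to root): [42, 425, 355]

Answer: 42 425 355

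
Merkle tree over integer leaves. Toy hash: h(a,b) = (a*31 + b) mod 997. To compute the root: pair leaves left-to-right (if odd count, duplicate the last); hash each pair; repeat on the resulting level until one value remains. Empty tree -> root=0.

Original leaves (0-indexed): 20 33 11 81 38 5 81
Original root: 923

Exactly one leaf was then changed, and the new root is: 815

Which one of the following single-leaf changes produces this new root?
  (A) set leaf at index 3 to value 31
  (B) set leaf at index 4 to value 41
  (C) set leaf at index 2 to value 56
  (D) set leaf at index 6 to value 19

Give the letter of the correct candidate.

Original leaves: [20, 33, 11, 81, 38, 5, 81]
Target new root: 815
Try each candidate change and compute the resulting root:
Candidate A: set leaf[3] = 31 -> leaves = [20, 33, 11, 31, 38, 5, 81]
  L0: [20, 33, 11, 31, 38, 5, 81]
  L1: h(20,33)=(20*31+33)%997=653 h(11,31)=(11*31+31)%997=372 h(38,5)=(38*31+5)%997=186 h(81,81)=(81*31+81)%997=598 -> [653, 372, 186, 598]
  L2: h(653,372)=(653*31+372)%997=675 h(186,598)=(186*31+598)%997=382 -> [675, 382]
  L3: h(675,382)=(675*31+382)%997=370 -> [370]
  root = 370 != target 815
Candidate B: set leaf[4] = 41 -> leaves = [20, 33, 11, 81, 41, 5, 81]
  L0: [20, 33, 11, 81, 41, 5, 81]
  L1: h(20,33)=(20*31+33)%997=653 h(11,81)=(11*31+81)%997=422 h(41,5)=(41*31+5)%997=279 h(81,81)=(81*31+81)%997=598 -> [653, 422, 279, 598]
  L2: h(653,422)=(653*31+422)%997=725 h(279,598)=(279*31+598)%997=274 -> [725, 274]
  L3: h(725,274)=(725*31+274)%997=815 -> [815]
  root = 815 == target 815  ** MATCH **
Candidate C: set leaf[2] = 56 -> leaves = [20, 33, 56, 81, 38, 5, 81]
  L0: [20, 33, 56, 81, 38, 5, 81]
  L1: h(20,33)=(20*31+33)%997=653 h(56,81)=(56*31+81)%997=820 h(38,5)=(38*31+5)%997=186 h(81,81)=(81*31+81)%997=598 -> [653, 820, 186, 598]
  L2: h(653,820)=(653*31+820)%997=126 h(186,598)=(186*31+598)%997=382 -> [126, 382]
  L3: h(126,382)=(126*31+382)%997=300 -> [300]
  root = 300 != target 815
Candidate D: set leaf[6] = 19 -> leaves = [20, 33, 11, 81, 38, 5, 19]
  L0: [20, 33, 11, 81, 38, 5, 19]
  L1: h(20,33)=(20*31+33)%997=653 h(11,81)=(11*31+81)%997=422 h(38,5)=(38*31+5)%997=186 h(19,19)=(19*31+19)%997=608 -> [653, 422, 186, 608]
  L2: h(653,422)=(653*31+422)%997=725 h(186,608)=(186*31+608)%997=392 -> [725, 392]
  L3: h(725,392)=(725*31+392)%997=933 -> [933]
  root = 933 != target 815
Candidate B produces the target root.

Answer: B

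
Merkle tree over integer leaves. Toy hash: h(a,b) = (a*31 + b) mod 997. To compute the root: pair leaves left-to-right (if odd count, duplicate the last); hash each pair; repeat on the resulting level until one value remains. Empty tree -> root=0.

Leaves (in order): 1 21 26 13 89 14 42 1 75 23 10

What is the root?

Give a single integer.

L0: [1, 21, 26, 13, 89, 14, 42, 1, 75, 23, 10]
L1: h(1,21)=(1*31+21)%997=52 h(26,13)=(26*31+13)%997=819 h(89,14)=(89*31+14)%997=779 h(42,1)=(42*31+1)%997=306 h(75,23)=(75*31+23)%997=354 h(10,10)=(10*31+10)%997=320 -> [52, 819, 779, 306, 354, 320]
L2: h(52,819)=(52*31+819)%997=437 h(779,306)=(779*31+306)%997=527 h(354,320)=(354*31+320)%997=327 -> [437, 527, 327]
L3: h(437,527)=(437*31+527)%997=116 h(327,327)=(327*31+327)%997=494 -> [116, 494]
L4: h(116,494)=(116*31+494)%997=102 -> [102]

Answer: 102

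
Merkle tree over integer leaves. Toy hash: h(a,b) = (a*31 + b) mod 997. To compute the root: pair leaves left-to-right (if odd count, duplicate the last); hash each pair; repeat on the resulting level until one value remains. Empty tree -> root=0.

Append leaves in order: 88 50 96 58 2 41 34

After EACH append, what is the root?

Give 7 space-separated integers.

After append 88 (leaves=[88]):
  L0: [88]
  root=88
After append 50 (leaves=[88, 50]):
  L0: [88, 50]
  L1: h(88,50)=(88*31+50)%997=784 -> [784]
  root=784
After append 96 (leaves=[88, 50, 96]):
  L0: [88, 50, 96]
  L1: h(88,50)=(88*31+50)%997=784 h(96,96)=(96*31+96)%997=81 -> [784, 81]
  L2: h(784,81)=(784*31+81)%997=457 -> [457]
  root=457
After append 58 (leaves=[88, 50, 96, 58]):
  L0: [88, 50, 96, 58]
  L1: h(88,50)=(88*31+50)%997=784 h(96,58)=(96*31+58)%997=43 -> [784, 43]
  L2: h(784,43)=(784*31+43)%997=419 -> [419]
  root=419
After append 2 (leaves=[88, 50, 96, 58, 2]):
  L0: [88, 50, 96, 58, 2]
  L1: h(88,50)=(88*31+50)%997=784 h(96,58)=(96*31+58)%997=43 h(2,2)=(2*31+2)%997=64 -> [784, 43, 64]
  L2: h(784,43)=(784*31+43)%997=419 h(64,64)=(64*31+64)%997=54 -> [419, 54]
  L3: h(419,54)=(419*31+54)%997=82 -> [82]
  root=82
After append 41 (leaves=[88, 50, 96, 58, 2, 41]):
  L0: [88, 50, 96, 58, 2, 41]
  L1: h(88,50)=(88*31+50)%997=784 h(96,58)=(96*31+58)%997=43 h(2,41)=(2*31+41)%997=103 -> [784, 43, 103]
  L2: h(784,43)=(784*31+43)%997=419 h(103,103)=(103*31+103)%997=305 -> [419, 305]
  L3: h(419,305)=(419*31+305)%997=333 -> [333]
  root=333
After append 34 (leaves=[88, 50, 96, 58, 2, 41, 34]):
  L0: [88, 50, 96, 58, 2, 41, 34]
  L1: h(88,50)=(88*31+50)%997=784 h(96,58)=(96*31+58)%997=43 h(2,41)=(2*31+41)%997=103 h(34,34)=(34*31+34)%997=91 -> [784, 43, 103, 91]
  L2: h(784,43)=(784*31+43)%997=419 h(103,91)=(103*31+91)%997=293 -> [419, 293]
  L3: h(419,293)=(419*31+293)%997=321 -> [321]
  root=321

Answer: 88 784 457 419 82 333 321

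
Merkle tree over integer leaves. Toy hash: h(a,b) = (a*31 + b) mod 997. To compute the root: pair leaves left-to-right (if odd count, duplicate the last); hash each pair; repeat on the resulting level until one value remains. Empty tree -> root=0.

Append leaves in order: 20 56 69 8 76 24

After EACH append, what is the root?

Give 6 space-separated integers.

After append 20 (leaves=[20]):
  L0: [20]
  root=20
After append 56 (leaves=[20, 56]):
  L0: [20, 56]
  L1: h(20,56)=(20*31+56)%997=676 -> [676]
  root=676
After append 69 (leaves=[20, 56, 69]):
  L0: [20, 56, 69]
  L1: h(20,56)=(20*31+56)%997=676 h(69,69)=(69*31+69)%997=214 -> [676, 214]
  L2: h(676,214)=(676*31+214)%997=233 -> [233]
  root=233
After append 8 (leaves=[20, 56, 69, 8]):
  L0: [20, 56, 69, 8]
  L1: h(20,56)=(20*31+56)%997=676 h(69,8)=(69*31+8)%997=153 -> [676, 153]
  L2: h(676,153)=(676*31+153)%997=172 -> [172]
  root=172
After append 76 (leaves=[20, 56, 69, 8, 76]):
  L0: [20, 56, 69, 8, 76]
  L1: h(20,56)=(20*31+56)%997=676 h(69,8)=(69*31+8)%997=153 h(76,76)=(76*31+76)%997=438 -> [676, 153, 438]
  L2: h(676,153)=(676*31+153)%997=172 h(438,438)=(438*31+438)%997=58 -> [172, 58]
  L3: h(172,58)=(172*31+58)%997=405 -> [405]
  root=405
After append 24 (leaves=[20, 56, 69, 8, 76, 24]):
  L0: [20, 56, 69, 8, 76, 24]
  L1: h(20,56)=(20*31+56)%997=676 h(69,8)=(69*31+8)%997=153 h(76,24)=(76*31+24)%997=386 -> [676, 153, 386]
  L2: h(676,153)=(676*31+153)%997=172 h(386,386)=(386*31+386)%997=388 -> [172, 388]
  L3: h(172,388)=(172*31+388)%997=735 -> [735]
  root=735

Answer: 20 676 233 172 405 735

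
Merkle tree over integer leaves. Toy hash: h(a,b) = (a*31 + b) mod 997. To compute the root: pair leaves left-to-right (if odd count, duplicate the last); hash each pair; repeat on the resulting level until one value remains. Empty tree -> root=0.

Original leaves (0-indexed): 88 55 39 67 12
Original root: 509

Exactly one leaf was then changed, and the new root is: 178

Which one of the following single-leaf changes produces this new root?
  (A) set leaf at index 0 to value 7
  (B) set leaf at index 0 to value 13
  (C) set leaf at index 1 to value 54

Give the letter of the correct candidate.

Original leaves: [88, 55, 39, 67, 12]
Target new root: 178
Try each candidate change and compute the resulting root:
Candidate A: set leaf[0] = 7 -> leaves = [7, 55, 39, 67, 12]
  L0: [7, 55, 39, 67, 12]
  L1: h(7,55)=(7*31+55)%997=272 h(39,67)=(39*31+67)%997=279 h(12,12)=(12*31+12)%997=384 -> [272, 279, 384]
  L2: h(272,279)=(272*31+279)%997=735 h(384,384)=(384*31+384)%997=324 -> [735, 324]
  L3: h(735,324)=(735*31+324)%997=178 -> [178]
  root = 178 == target 178  ** MATCH **
Candidate B: set leaf[0] = 13 -> leaves = [13, 55, 39, 67, 12]
  L0: [13, 55, 39, 67, 12]
  L1: h(13,55)=(13*31+55)%997=458 h(39,67)=(39*31+67)%997=279 h(12,12)=(12*31+12)%997=384 -> [458, 279, 384]
  L2: h(458,279)=(458*31+279)%997=519 h(384,384)=(384*31+384)%997=324 -> [519, 324]
  L3: h(519,324)=(519*31+324)%997=461 -> [461]
  root = 461 != target 178
Candidate C: set leaf[1] = 54 -> leaves = [88, 54, 39, 67, 12]
  L0: [88, 54, 39, 67, 12]
  L1: h(88,54)=(88*31+54)%997=788 h(39,67)=(39*31+67)%997=279 h(12,12)=(12*31+12)%997=384 -> [788, 279, 384]
  L2: h(788,279)=(788*31+279)%997=779 h(384,384)=(384*31+384)%997=324 -> [779, 324]
  L3: h(779,324)=(779*31+324)%997=545 -> [545]
  root = 545 != target 178
Candidate A produces the target root.

Answer: A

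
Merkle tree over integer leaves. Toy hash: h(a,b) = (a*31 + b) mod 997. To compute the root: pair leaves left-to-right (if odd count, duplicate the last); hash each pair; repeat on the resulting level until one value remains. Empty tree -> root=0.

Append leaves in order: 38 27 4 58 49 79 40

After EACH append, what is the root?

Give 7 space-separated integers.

After append 38 (leaves=[38]):
  L0: [38]
  root=38
After append 27 (leaves=[38, 27]):
  L0: [38, 27]
  L1: h(38,27)=(38*31+27)%997=208 -> [208]
  root=208
After append 4 (leaves=[38, 27, 4]):
  L0: [38, 27, 4]
  L1: h(38,27)=(38*31+27)%997=208 h(4,4)=(4*31+4)%997=128 -> [208, 128]
  L2: h(208,128)=(208*31+128)%997=594 -> [594]
  root=594
After append 58 (leaves=[38, 27, 4, 58]):
  L0: [38, 27, 4, 58]
  L1: h(38,27)=(38*31+27)%997=208 h(4,58)=(4*31+58)%997=182 -> [208, 182]
  L2: h(208,182)=(208*31+182)%997=648 -> [648]
  root=648
After append 49 (leaves=[38, 27, 4, 58, 49]):
  L0: [38, 27, 4, 58, 49]
  L1: h(38,27)=(38*31+27)%997=208 h(4,58)=(4*31+58)%997=182 h(49,49)=(49*31+49)%997=571 -> [208, 182, 571]
  L2: h(208,182)=(208*31+182)%997=648 h(571,571)=(571*31+571)%997=326 -> [648, 326]
  L3: h(648,326)=(648*31+326)%997=474 -> [474]
  root=474
After append 79 (leaves=[38, 27, 4, 58, 49, 79]):
  L0: [38, 27, 4, 58, 49, 79]
  L1: h(38,27)=(38*31+27)%997=208 h(4,58)=(4*31+58)%997=182 h(49,79)=(49*31+79)%997=601 -> [208, 182, 601]
  L2: h(208,182)=(208*31+182)%997=648 h(601,601)=(601*31+601)%997=289 -> [648, 289]
  L3: h(648,289)=(648*31+289)%997=437 -> [437]
  root=437
After append 40 (leaves=[38, 27, 4, 58, 49, 79, 40]):
  L0: [38, 27, 4, 58, 49, 79, 40]
  L1: h(38,27)=(38*31+27)%997=208 h(4,58)=(4*31+58)%997=182 h(49,79)=(49*31+79)%997=601 h(40,40)=(40*31+40)%997=283 -> [208, 182, 601, 283]
  L2: h(208,182)=(208*31+182)%997=648 h(601,283)=(601*31+283)%997=968 -> [648, 968]
  L3: h(648,968)=(648*31+968)%997=119 -> [119]
  root=119

Answer: 38 208 594 648 474 437 119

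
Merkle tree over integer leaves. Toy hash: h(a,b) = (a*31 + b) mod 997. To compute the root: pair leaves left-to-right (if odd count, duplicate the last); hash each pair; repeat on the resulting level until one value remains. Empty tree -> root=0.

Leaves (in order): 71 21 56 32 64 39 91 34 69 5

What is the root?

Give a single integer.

L0: [71, 21, 56, 32, 64, 39, 91, 34, 69, 5]
L1: h(71,21)=(71*31+21)%997=228 h(56,32)=(56*31+32)%997=771 h(64,39)=(64*31+39)%997=29 h(91,34)=(91*31+34)%997=861 h(69,5)=(69*31+5)%997=150 -> [228, 771, 29, 861, 150]
L2: h(228,771)=(228*31+771)%997=860 h(29,861)=(29*31+861)%997=763 h(150,150)=(150*31+150)%997=812 -> [860, 763, 812]
L3: h(860,763)=(860*31+763)%997=504 h(812,812)=(812*31+812)%997=62 -> [504, 62]
L4: h(504,62)=(504*31+62)%997=731 -> [731]

Answer: 731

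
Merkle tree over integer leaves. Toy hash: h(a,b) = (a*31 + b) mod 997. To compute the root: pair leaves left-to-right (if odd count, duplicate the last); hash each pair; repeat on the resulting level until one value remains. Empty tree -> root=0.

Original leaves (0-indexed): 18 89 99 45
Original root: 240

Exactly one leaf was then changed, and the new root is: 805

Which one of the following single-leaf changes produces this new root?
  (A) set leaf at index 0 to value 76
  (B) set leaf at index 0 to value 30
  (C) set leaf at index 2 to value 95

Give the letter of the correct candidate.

Original leaves: [18, 89, 99, 45]
Target new root: 805
Try each candidate change and compute the resulting root:
Candidate A: set leaf[0] = 76 -> leaves = [76, 89, 99, 45]
  L0: [76, 89, 99, 45]
  L1: h(76,89)=(76*31+89)%997=451 h(99,45)=(99*31+45)%997=123 -> [451, 123]
  L2: h(451,123)=(451*31+123)%997=146 -> [146]
  root = 146 != target 805
Candidate B: set leaf[0] = 30 -> leaves = [30, 89, 99, 45]
  L0: [30, 89, 99, 45]
  L1: h(30,89)=(30*31+89)%997=22 h(99,45)=(99*31+45)%997=123 -> [22, 123]
  L2: h(22,123)=(22*31+123)%997=805 -> [805]
  root = 805 == target 805  ** MATCH **
Candidate C: set leaf[2] = 95 -> leaves = [18, 89, 95, 45]
  L0: [18, 89, 95, 45]
  L1: h(18,89)=(18*31+89)%997=647 h(95,45)=(95*31+45)%997=996 -> [647, 996]
  L2: h(647,996)=(647*31+996)%997=116 -> [116]
  root = 116 != target 805
Candidate B produces the target root.

Answer: B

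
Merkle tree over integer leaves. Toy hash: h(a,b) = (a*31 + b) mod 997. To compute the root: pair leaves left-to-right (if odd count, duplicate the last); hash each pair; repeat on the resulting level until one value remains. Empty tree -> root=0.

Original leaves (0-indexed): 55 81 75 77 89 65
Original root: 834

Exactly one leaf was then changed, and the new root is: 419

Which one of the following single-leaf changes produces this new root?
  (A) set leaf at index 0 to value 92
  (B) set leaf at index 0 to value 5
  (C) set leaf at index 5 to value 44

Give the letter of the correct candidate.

Answer: A

Derivation:
Original leaves: [55, 81, 75, 77, 89, 65]
Target new root: 419
Try each candidate change and compute the resulting root:
Candidate A: set leaf[0] = 92 -> leaves = [92, 81, 75, 77, 89, 65]
  L0: [92, 81, 75, 77, 89, 65]
  L1: h(92,81)=(92*31+81)%997=939 h(75,77)=(75*31+77)%997=408 h(89,65)=(89*31+65)%997=830 -> [939, 408, 830]
  L2: h(939,408)=(939*31+408)%997=604 h(830,830)=(830*31+830)%997=638 -> [604, 638]
  L3: h(604,638)=(604*31+638)%997=419 -> [419]
  root = 419 == target 419  ** MATCH **
Candidate B: set leaf[0] = 5 -> leaves = [5, 81, 75, 77, 89, 65]
  L0: [5, 81, 75, 77, 89, 65]
  L1: h(5,81)=(5*31+81)%997=236 h(75,77)=(75*31+77)%997=408 h(89,65)=(89*31+65)%997=830 -> [236, 408, 830]
  L2: h(236,408)=(236*31+408)%997=745 h(830,830)=(830*31+830)%997=638 -> [745, 638]
  L3: h(745,638)=(745*31+638)%997=802 -> [802]
  root = 802 != target 419
Candidate C: set leaf[5] = 44 -> leaves = [55, 81, 75, 77, 89, 44]
  L0: [55, 81, 75, 77, 89, 44]
  L1: h(55,81)=(55*31+81)%997=789 h(75,77)=(75*31+77)%997=408 h(89,44)=(89*31+44)%997=809 -> [789, 408, 809]
  L2: h(789,408)=(789*31+408)%997=939 h(809,809)=(809*31+809)%997=963 -> [939, 963]
  L3: h(939,963)=(939*31+963)%997=162 -> [162]
  root = 162 != target 419
Candidate A produces the target root.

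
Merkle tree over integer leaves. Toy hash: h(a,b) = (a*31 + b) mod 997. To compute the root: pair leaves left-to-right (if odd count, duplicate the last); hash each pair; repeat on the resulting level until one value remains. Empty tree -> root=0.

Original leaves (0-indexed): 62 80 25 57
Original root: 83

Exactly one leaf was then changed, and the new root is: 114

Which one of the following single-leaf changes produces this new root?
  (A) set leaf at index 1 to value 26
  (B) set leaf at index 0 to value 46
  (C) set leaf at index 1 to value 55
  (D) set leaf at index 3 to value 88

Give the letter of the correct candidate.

Original leaves: [62, 80, 25, 57]
Target new root: 114
Try each candidate change and compute the resulting root:
Candidate A: set leaf[1] = 26 -> leaves = [62, 26, 25, 57]
  L0: [62, 26, 25, 57]
  L1: h(62,26)=(62*31+26)%997=951 h(25,57)=(25*31+57)%997=832 -> [951, 832]
  L2: h(951,832)=(951*31+832)%997=403 -> [403]
  root = 403 != target 114
Candidate B: set leaf[0] = 46 -> leaves = [46, 80, 25, 57]
  L0: [46, 80, 25, 57]
  L1: h(46,80)=(46*31+80)%997=509 h(25,57)=(25*31+57)%997=832 -> [509, 832]
  L2: h(509,832)=(509*31+832)%997=659 -> [659]
  root = 659 != target 114
Candidate C: set leaf[1] = 55 -> leaves = [62, 55, 25, 57]
  L0: [62, 55, 25, 57]
  L1: h(62,55)=(62*31+55)%997=980 h(25,57)=(25*31+57)%997=832 -> [980, 832]
  L2: h(980,832)=(980*31+832)%997=305 -> [305]
  root = 305 != target 114
Candidate D: set leaf[3] = 88 -> leaves = [62, 80, 25, 88]
  L0: [62, 80, 25, 88]
  L1: h(62,80)=(62*31+80)%997=8 h(25,88)=(25*31+88)%997=863 -> [8, 863]
  L2: h(8,863)=(8*31+863)%997=114 -> [114]
  root = 114 == target 114  ** MATCH **
Candidate D produces the target root.

Answer: D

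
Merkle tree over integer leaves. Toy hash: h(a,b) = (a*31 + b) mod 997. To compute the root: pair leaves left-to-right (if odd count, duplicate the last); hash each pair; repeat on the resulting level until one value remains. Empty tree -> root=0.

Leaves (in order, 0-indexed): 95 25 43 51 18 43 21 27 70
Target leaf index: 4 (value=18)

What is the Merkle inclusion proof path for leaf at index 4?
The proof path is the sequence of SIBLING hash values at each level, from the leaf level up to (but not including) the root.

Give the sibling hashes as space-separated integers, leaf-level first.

Answer: 43 678 733 660

Derivation:
L0 (leaves): [95, 25, 43, 51, 18, 43, 21, 27, 70], target index=4
L1: h(95,25)=(95*31+25)%997=976 [pair 0] h(43,51)=(43*31+51)%997=387 [pair 1] h(18,43)=(18*31+43)%997=601 [pair 2] h(21,27)=(21*31+27)%997=678 [pair 3] h(70,70)=(70*31+70)%997=246 [pair 4] -> [976, 387, 601, 678, 246]
  Sibling for proof at L0: 43
L2: h(976,387)=(976*31+387)%997=733 [pair 0] h(601,678)=(601*31+678)%997=366 [pair 1] h(246,246)=(246*31+246)%997=893 [pair 2] -> [733, 366, 893]
  Sibling for proof at L1: 678
L3: h(733,366)=(733*31+366)%997=158 [pair 0] h(893,893)=(893*31+893)%997=660 [pair 1] -> [158, 660]
  Sibling for proof at L2: 733
L4: h(158,660)=(158*31+660)%997=573 [pair 0] -> [573]
  Sibling for proof at L3: 660
Root: 573
Proof path (sibling hashes from leaf to root): [43, 678, 733, 660]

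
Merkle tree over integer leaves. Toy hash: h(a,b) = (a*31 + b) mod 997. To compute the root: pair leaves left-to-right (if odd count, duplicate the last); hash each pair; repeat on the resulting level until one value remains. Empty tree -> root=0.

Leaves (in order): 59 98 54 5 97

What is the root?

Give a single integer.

Answer: 251

Derivation:
L0: [59, 98, 54, 5, 97]
L1: h(59,98)=(59*31+98)%997=930 h(54,5)=(54*31+5)%997=682 h(97,97)=(97*31+97)%997=113 -> [930, 682, 113]
L2: h(930,682)=(930*31+682)%997=599 h(113,113)=(113*31+113)%997=625 -> [599, 625]
L3: h(599,625)=(599*31+625)%997=251 -> [251]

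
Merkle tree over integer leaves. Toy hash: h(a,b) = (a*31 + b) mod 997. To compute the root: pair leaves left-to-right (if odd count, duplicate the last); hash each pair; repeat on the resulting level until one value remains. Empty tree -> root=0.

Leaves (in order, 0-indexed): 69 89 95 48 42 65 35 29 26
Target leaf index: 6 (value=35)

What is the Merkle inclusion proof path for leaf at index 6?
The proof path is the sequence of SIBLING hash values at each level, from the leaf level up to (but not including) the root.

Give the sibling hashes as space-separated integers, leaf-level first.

L0 (leaves): [69, 89, 95, 48, 42, 65, 35, 29, 26], target index=6
L1: h(69,89)=(69*31+89)%997=234 [pair 0] h(95,48)=(95*31+48)%997=2 [pair 1] h(42,65)=(42*31+65)%997=370 [pair 2] h(35,29)=(35*31+29)%997=117 [pair 3] h(26,26)=(26*31+26)%997=832 [pair 4] -> [234, 2, 370, 117, 832]
  Sibling for proof at L0: 29
L2: h(234,2)=(234*31+2)%997=277 [pair 0] h(370,117)=(370*31+117)%997=620 [pair 1] h(832,832)=(832*31+832)%997=702 [pair 2] -> [277, 620, 702]
  Sibling for proof at L1: 370
L3: h(277,620)=(277*31+620)%997=234 [pair 0] h(702,702)=(702*31+702)%997=530 [pair 1] -> [234, 530]
  Sibling for proof at L2: 277
L4: h(234,530)=(234*31+530)%997=805 [pair 0] -> [805]
  Sibling for proof at L3: 530
Root: 805
Proof path (sibling hashes from leaf to root): [29, 370, 277, 530]

Answer: 29 370 277 530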